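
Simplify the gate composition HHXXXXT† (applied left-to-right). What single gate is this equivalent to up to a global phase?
T†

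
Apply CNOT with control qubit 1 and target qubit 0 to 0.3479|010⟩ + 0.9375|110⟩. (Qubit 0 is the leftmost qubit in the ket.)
0.9375|010⟩ + 0.3479|110⟩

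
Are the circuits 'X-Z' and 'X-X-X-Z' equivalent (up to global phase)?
Yes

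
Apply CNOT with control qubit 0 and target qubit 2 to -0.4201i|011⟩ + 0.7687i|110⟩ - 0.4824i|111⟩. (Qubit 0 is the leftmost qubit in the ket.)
-0.4201i|011⟩ - 0.4824i|110⟩ + 0.7687i|111⟩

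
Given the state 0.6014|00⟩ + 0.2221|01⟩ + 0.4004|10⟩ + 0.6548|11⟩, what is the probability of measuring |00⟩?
0.3617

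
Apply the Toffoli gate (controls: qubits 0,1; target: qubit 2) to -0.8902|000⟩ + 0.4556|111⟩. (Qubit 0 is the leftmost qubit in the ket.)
-0.8902|000⟩ + 0.4556|110⟩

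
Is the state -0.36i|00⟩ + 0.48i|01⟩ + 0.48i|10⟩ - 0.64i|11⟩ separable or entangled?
Separable

Writing the state as a|00⟩ + b|01⟩ + c|10⟩ + d|11⟩, it is a product state iff ad − bc = 0.
Here (a, b, c, d) = (-0.36i, 0.48i, 0.48i, -0.64i): ad − bc = (-0.36i)(-0.64i) − (0.48i)(0.48i) = 0, so the state is separable.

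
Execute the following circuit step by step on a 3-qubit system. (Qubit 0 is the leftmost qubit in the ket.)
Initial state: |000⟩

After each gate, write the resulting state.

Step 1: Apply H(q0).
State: 1/√2|000⟩ + 1/√2|100⟩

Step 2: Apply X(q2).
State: 1/√2|001⟩ + 1/√2|101⟩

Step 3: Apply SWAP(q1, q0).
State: 1/√2|001⟩ + 1/√2|011⟩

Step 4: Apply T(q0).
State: 1/√2|001⟩ + 1/√2|011⟩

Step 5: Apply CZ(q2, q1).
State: 1/√2|001⟩ - 1/√2|011⟩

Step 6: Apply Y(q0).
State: (1/√2)i|101⟩ - (1/√2)i|111⟩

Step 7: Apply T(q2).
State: (-1/2 + (1/2)i)|101⟩ + (1/2 - (1/2)i)|111⟩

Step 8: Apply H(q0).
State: (-1/√8 + (1/√8)i)|001⟩ + (1/√8 - (1/√8)i)|011⟩ + (1/√8 - (1/√8)i)|101⟩ + (-1/√8 + (1/√8)i)|111⟩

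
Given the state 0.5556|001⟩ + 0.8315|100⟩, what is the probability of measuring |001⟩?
0.3087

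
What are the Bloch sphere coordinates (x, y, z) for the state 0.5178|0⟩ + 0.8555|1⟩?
(0.886, 0, -0.4638)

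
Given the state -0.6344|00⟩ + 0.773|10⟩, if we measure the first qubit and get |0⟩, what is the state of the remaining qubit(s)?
-|0⟩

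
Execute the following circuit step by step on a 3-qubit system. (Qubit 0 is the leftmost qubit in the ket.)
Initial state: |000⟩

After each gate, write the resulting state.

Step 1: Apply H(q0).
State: 1/√2|000⟩ + 1/√2|100⟩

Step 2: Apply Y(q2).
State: (1/√2)i|001⟩ + (1/√2)i|101⟩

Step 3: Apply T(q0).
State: (1/√2)i|001⟩ + (-1/2 + (1/2)i)|101⟩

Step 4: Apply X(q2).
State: (1/√2)i|000⟩ + (-1/2 + (1/2)i)|100⟩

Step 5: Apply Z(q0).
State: (1/√2)i|000⟩ + (1/2 - (1/2)i)|100⟩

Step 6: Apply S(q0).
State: (1/√2)i|000⟩ + (1/2 + (1/2)i)|100⟩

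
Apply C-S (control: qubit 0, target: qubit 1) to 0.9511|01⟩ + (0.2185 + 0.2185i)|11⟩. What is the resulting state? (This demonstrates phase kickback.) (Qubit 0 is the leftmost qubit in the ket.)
0.9511|01⟩ + (-0.2185 + 0.2185i)|11⟩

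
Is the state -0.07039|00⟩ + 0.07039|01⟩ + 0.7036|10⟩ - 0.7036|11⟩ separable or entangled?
Separable

Writing the state as a|00⟩ + b|01⟩ + c|10⟩ + d|11⟩, it is a product state iff ad − bc = 0.
Here (a, b, c, d) = (-0.07039, 0.07039, 0.7036, -0.7036): ad − bc = (-0.07039)(-0.7036) − (0.07039)(0.7036) = 0, so the state is separable.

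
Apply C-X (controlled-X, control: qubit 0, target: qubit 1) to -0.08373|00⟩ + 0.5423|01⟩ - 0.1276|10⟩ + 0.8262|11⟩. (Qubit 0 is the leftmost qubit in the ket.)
-0.08373|00⟩ + 0.5423|01⟩ + 0.8262|10⟩ - 0.1276|11⟩

C-X leaves the control-|0⟩ kets |00⟩, |01⟩ unchanged and applies X to qubit 1 on the control-|1⟩ pair (|10⟩, |11⟩).
X = [[0, 1], [1, 0]].
With a = amp(|10⟩) = -0.1276 and b = amp(|11⟩) = 0.8262:
new amp(|10⟩) = (1)·b = 0.8262
new amp(|11⟩) = (1)·a = -0.1276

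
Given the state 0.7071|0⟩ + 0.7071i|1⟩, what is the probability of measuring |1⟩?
0.5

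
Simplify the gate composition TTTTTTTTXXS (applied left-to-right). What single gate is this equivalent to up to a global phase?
S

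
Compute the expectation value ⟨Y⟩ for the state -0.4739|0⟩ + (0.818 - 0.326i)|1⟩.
0.309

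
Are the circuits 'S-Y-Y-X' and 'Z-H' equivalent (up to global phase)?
No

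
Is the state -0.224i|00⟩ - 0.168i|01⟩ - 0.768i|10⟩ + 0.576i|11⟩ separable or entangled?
Entangled

Writing the state as a|00⟩ + b|01⟩ + c|10⟩ + d|11⟩, it is a product state iff ad − bc = 0.
Here (a, b, c, d) = (-0.224i, -0.168i, -0.768i, 0.576i): ad − bc = (-0.224i)(0.576i) − (-0.168i)(-0.768i) = 0.258 ≠ 0, so the state is entangled.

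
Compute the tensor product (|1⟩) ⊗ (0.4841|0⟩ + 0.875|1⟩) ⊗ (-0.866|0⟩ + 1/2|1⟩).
-0.4192|100⟩ + 0.2421|101⟩ - 0.7578|110⟩ + 0.4375|111⟩

amp(|b₁b₂…⟩) = product of the factor amplitudes for bits b₁, b₂, …; only kets whose every factor amplitude is nonzero survive.
|100⟩: (1)(0.4841)(-0.866) = -0.4192
|101⟩: (1)(0.4841)(1/2) = 0.2421
|110⟩: (1)(0.875)(-0.866) = -0.7578
|111⟩: (1)(0.875)(1/2) = 0.4375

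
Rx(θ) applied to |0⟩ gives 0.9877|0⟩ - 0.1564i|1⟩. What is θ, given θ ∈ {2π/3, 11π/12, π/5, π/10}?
π/10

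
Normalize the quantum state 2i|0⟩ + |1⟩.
0.8944i|0⟩ + 1/√5|1⟩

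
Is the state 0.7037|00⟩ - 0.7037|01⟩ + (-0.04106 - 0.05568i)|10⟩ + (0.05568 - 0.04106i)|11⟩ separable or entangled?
Entangled

Writing the state as a|00⟩ + b|01⟩ + c|10⟩ + d|11⟩, it is a product state iff ad − bc = 0.
Here (a, b, c, d) = (0.7037, -0.7037, (-0.04106 - 0.05568i), (0.05568 - 0.04106i)): ad − bc = (0.7037)(0.05568 - 0.04106i) − (-0.7037)(-0.04106 - 0.05568i) = (0.01029 - 0.06808i) ≠ 0, so the state is entangled.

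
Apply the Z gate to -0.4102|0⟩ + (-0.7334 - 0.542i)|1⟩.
-0.4102|0⟩ + (0.7334 + 0.542i)|1⟩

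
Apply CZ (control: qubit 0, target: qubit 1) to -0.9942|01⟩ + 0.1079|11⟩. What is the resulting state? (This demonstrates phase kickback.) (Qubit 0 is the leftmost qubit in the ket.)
-0.9942|01⟩ - 0.1079|11⟩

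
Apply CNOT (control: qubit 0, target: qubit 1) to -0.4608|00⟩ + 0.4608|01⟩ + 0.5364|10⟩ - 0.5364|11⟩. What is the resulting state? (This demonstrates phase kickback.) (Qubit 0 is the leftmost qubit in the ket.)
-0.4608|00⟩ + 0.4608|01⟩ - 0.5364|10⟩ + 0.5364|11⟩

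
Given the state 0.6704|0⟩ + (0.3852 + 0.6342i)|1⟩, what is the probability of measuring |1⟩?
0.5506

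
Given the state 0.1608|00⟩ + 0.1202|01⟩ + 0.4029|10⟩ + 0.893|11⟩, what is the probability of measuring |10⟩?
0.1623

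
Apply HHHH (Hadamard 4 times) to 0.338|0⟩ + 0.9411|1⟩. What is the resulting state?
0.338|0⟩ + 0.9411|1⟩

H² = I, so an even number of Hadamards cancels: H^4 = I and the state is unchanged.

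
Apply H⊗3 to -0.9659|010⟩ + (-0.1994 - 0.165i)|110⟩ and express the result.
(-0.412 - 0.05834i)|000⟩ + (-0.412 - 0.05834i)|001⟩ + (0.412 + 0.05834i)|010⟩ + (0.412 + 0.05834i)|011⟩ + (-0.271 + 0.05834i)|100⟩ + (-0.271 + 0.05834i)|101⟩ + (0.271 - 0.05834i)|110⟩ + (0.271 - 0.05834i)|111⟩

H⊗3 gives amp(|y⟩) = (1/2√2) Σ_x (−1)^(x·y) amp(|x⟩), where x·y is the number of positions in which both x and y have a 1.
|000⟩: (-0.9659 + (-0.1994 - 0.165i))/(2√2) = (-0.412 - 0.05834i)
|001⟩: (-0.9659 + (-0.1994 - 0.165i))/(2√2) = (-0.412 - 0.05834i)
|010⟩: (0.9659 - (-0.1994 - 0.165i))/(2√2) = (0.412 + 0.05834i)
|011⟩: (0.9659 - (-0.1994 - 0.165i))/(2√2) = (0.412 + 0.05834i)
|100⟩: (-0.9659 - (-0.1994 - 0.165i))/(2√2) = (-0.271 + 0.05834i)
|101⟩: (-0.9659 - (-0.1994 - 0.165i))/(2√2) = (-0.271 + 0.05834i)
|110⟩: (0.9659 + (-0.1994 - 0.165i))/(2√2) = (0.271 - 0.05834i)
|111⟩: (0.9659 + (-0.1994 - 0.165i))/(2√2) = (0.271 - 0.05834i)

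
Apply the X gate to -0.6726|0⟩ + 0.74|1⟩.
0.74|0⟩ - 0.6726|1⟩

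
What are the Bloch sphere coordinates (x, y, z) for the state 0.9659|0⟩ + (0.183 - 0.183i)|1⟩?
(0.3535, -0.3535, 0.866)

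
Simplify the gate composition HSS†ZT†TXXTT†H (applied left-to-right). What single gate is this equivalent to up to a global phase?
X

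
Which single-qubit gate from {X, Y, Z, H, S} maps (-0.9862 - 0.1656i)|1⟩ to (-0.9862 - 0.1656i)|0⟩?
X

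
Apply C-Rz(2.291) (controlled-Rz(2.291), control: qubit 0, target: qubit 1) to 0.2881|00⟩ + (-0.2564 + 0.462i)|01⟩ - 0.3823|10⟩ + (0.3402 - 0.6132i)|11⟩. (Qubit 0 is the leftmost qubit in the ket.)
0.2881|00⟩ + (-0.2564 + 0.462i)|01⟩ + (-0.1577 + 0.3482i)|10⟩ + (0.6989 + 0.05689i)|11⟩

C-Rz(2.291) leaves the control-|0⟩ kets |00⟩, |01⟩ unchanged and applies Rz(2.291) to qubit 1 on the control-|1⟩ pair (|10⟩, |11⟩).
Rz(2.291) = [[e^(−iθ/2), 0], [0, e^(iθ/2)]] with e^(±iθ/2) = cos(θ/2) ± i·sin(θ/2); θ = 2.291, cos(θ/2) ≈ 0.412591, sin(θ/2) ≈ 0.910917.
With a = amp(|10⟩) = -0.3823 and b = amp(|11⟩) = (0.3402 - 0.6132i):
new amp(|10⟩) = (0.412591 - 0.910917i)·a = (-0.1577 + 0.3482i)
new amp(|11⟩) = (0.412591 + 0.910917i)·b = (0.6989 + 0.05689i)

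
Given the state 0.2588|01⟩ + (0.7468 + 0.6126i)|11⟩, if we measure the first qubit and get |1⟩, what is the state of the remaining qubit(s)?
(0.7732 + 0.6342i)|1⟩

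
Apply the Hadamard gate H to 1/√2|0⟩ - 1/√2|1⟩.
|1⟩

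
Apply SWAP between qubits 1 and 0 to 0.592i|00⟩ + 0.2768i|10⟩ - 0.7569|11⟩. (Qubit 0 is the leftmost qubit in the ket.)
0.592i|00⟩ + 0.2768i|01⟩ - 0.7569|11⟩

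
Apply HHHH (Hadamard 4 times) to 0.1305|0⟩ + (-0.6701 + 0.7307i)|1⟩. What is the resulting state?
0.1305|0⟩ + (-0.6701 + 0.7307i)|1⟩

H² = I, so an even number of Hadamards cancels: H^4 = I and the state is unchanged.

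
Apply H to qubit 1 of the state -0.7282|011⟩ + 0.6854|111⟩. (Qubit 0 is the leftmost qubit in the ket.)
-0.5149|001⟩ + 0.5149|011⟩ + 0.4847|101⟩ - 0.4847|111⟩

H on qubit 1 mixes each pair of kets that differ only in qubit 1: amplitudes (a, b) of (|…0…⟩, |…1…⟩) become ((a + b)/√2, (a − b)/√2). Kets absent from the input have amplitude 0.
(|001⟩, |011⟩): (a, b) = (0, -0.7282) → (-0.5149, 0.5149)
(|101⟩, |111⟩): (a, b) = (0, 0.6854) → (0.4847, -0.4847)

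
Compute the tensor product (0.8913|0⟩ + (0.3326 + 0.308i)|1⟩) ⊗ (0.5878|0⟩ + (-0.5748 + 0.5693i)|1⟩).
0.5239|00⟩ + (-0.5123 + 0.5074i)|01⟩ + (0.1955 + 0.181i)|10⟩ + (-0.3665 + 0.01231i)|11⟩

amp(|b₁b₂…⟩) = product of the factor amplitudes for bits b₁, b₂, …; only kets whose every factor amplitude is nonzero survive.
|00⟩: (0.8913)(0.5878) = 0.5239
|01⟩: (0.8913)(-0.5748 + 0.5693i) = (-0.5123 + 0.5074i)
|10⟩: (0.3326 + 0.308i)(0.5878) = (0.1955 + 0.181i)
|11⟩: (0.3326 + 0.308i)(-0.5748 + 0.5693i) = (-0.3665 + 0.01231i)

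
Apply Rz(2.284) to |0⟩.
(0.4158 - 0.9095i)|0⟩

Rz(2.284) = [[e^(−iθ/2), 0], [0, e^(iθ/2)]] with e^(±iθ/2) = cos(θ/2) ± i·sin(θ/2); θ = 2.284, cos(θ/2) ≈ 0.415776, sin(θ/2) ≈ 0.909467.
With a = amp(|0⟩) = 1 and b = amp(|1⟩) = 0:
new amp(|0⟩) = (0.415776 - 0.909467i)·a = (0.4158 - 0.9095i)
new amp(|1⟩) = (0.415776 + 0.909467i)·b = 0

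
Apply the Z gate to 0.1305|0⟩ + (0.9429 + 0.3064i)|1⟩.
0.1305|0⟩ + (-0.9429 - 0.3064i)|1⟩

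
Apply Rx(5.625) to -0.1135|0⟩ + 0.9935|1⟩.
(0.1074 - 0.3211i)|0⟩ + (-0.9402 + 0.03668i)|1⟩

Rx(5.625) = [[cos(θ/2), −i·sin(θ/2)], [−i·sin(θ/2), cos(θ/2)]]; θ = 5.625, cos(θ/2) ≈ -0.946336, sin(θ/2) ≈ 0.323185.
With a = amp(|0⟩) = -0.1135 and b = amp(|1⟩) = 0.9935:
new amp(|0⟩) = (-0.946336)·a + (-0.323185i)·b = (0.1074 - 0.3211i)
new amp(|1⟩) = (-0.323185i)·a + (-0.946336)·b = (-0.9402 + 0.03668i)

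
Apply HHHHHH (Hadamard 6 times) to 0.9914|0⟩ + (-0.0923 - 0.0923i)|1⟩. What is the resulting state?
0.9914|0⟩ + (-0.0923 - 0.0923i)|1⟩

H² = I, so an even number of Hadamards cancels: H^6 = I and the state is unchanged.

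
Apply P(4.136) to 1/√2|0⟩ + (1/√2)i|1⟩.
1/√2|0⟩ + (0.5929 - 0.3854i)|1⟩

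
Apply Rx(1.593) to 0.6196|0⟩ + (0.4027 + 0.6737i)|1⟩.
(0.9149 - 0.2879i)|0⟩ + (0.2816 + 0.0281i)|1⟩

Rx(1.593) = [[cos(θ/2), −i·sin(θ/2)], [−i·sin(θ/2), cos(θ/2)]]; θ = 1.593, cos(θ/2) ≈ 0.699213, sin(θ/2) ≈ 0.714913.
With a = amp(|0⟩) = 0.6196 and b = amp(|1⟩) = (0.4027 + 0.6737i):
new amp(|0⟩) = (0.699213)·a + (-0.714913i)·b = (0.9149 - 0.2879i)
new amp(|1⟩) = (-0.714913i)·a + (0.699213)·b = (0.2816 + 0.0281i)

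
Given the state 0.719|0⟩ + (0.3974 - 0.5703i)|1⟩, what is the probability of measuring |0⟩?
0.517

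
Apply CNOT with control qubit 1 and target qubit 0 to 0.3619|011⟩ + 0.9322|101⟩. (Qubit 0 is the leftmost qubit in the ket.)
0.9322|101⟩ + 0.3619|111⟩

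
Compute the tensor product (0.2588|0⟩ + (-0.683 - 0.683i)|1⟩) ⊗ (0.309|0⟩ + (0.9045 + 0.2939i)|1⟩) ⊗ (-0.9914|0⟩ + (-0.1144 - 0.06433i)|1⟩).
-0.07928|000⟩ + (-0.009148 - 0.005144i)|001⟩ + (-0.2321 - 0.07541i)|010⟩ + (-0.02189 - 0.02376i)|011⟩ + (0.2092 + 0.2092i)|100⟩ + (0.01057 + 0.03772i)|101⟩ + (0.4135 + 0.8115i)|110⟩ + (-0.004945 + 0.1205i)|111⟩

amp(|b₁b₂…⟩) = product of the factor amplitudes for bits b₁, b₂, …; only kets whose every factor amplitude is nonzero survive.
|000⟩: (0.2588)(0.309)(-0.9914) = -0.07928
|001⟩: (0.2588)(0.309)(-0.1144 - 0.06433i) = (-0.009148 - 0.005144i)
|010⟩: (0.2588)(0.9045 + 0.2939i)(-0.9914) = (-0.2321 - 0.07541i)
|011⟩: (0.2588)(0.9045 + 0.2939i)(-0.1144 - 0.06433i) = (-0.02189 - 0.02376i)
|100⟩: (-0.683 - 0.683i)(0.309)(-0.9914) = (0.2092 + 0.2092i)
|101⟩: (-0.683 - 0.683i)(0.309)(-0.1144 - 0.06433i) = (0.01057 + 0.03772i)
|110⟩: (-0.683 - 0.683i)(0.9045 + 0.2939i)(-0.9914) = (0.4135 + 0.8115i)
|111⟩: (-0.683 - 0.683i)(0.9045 + 0.2939i)(-0.1144 - 0.06433i) = (-0.004945 + 0.1205i)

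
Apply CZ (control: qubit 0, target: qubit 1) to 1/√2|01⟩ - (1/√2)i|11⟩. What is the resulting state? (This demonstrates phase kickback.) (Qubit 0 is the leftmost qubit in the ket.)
1/√2|01⟩ + (1/√2)i|11⟩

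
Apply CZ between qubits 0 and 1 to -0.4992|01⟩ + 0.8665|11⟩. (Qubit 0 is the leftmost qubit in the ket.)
-0.4992|01⟩ - 0.8665|11⟩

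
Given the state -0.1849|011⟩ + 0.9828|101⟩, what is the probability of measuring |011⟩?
0.03419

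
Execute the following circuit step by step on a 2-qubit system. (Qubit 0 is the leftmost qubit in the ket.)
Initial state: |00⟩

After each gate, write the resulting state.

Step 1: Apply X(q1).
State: |01⟩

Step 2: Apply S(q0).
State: |01⟩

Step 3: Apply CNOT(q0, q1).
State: |01⟩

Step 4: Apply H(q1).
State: 1/√2|00⟩ - 1/√2|01⟩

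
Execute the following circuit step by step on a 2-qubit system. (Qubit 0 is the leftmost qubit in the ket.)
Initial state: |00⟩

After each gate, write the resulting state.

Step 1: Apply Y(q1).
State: i|01⟩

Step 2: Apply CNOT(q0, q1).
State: i|01⟩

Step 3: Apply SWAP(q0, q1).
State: i|10⟩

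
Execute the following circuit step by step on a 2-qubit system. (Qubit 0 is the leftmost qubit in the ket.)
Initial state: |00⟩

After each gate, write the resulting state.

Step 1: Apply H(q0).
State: 1/√2|00⟩ + 1/√2|10⟩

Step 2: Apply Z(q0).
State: 1/√2|00⟩ - 1/√2|10⟩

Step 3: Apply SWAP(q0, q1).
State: 1/√2|00⟩ - 1/√2|01⟩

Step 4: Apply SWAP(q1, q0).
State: 1/√2|00⟩ - 1/√2|10⟩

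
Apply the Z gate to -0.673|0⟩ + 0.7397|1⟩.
-0.673|0⟩ - 0.7397|1⟩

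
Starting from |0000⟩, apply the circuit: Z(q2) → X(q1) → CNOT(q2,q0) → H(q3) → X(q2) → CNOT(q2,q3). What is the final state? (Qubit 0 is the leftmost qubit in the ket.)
1/√2|0110⟩ + 1/√2|0111⟩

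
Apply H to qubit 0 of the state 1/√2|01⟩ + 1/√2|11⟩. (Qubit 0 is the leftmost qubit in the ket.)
|01⟩

H on qubit 0 mixes each pair of kets that differ only in qubit 0: amplitudes (a, b) of (|…0…⟩, |…1…⟩) become ((a + b)/√2, (a − b)/√2). Kets absent from the input have amplitude 0.
(|01⟩, |11⟩): (a, b) = (1/√2, 1/√2) → (1, 0)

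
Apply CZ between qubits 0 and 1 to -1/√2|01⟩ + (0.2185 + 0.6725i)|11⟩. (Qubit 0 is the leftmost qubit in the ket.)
-1/√2|01⟩ + (-0.2185 - 0.6725i)|11⟩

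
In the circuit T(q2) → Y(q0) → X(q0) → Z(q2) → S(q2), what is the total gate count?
5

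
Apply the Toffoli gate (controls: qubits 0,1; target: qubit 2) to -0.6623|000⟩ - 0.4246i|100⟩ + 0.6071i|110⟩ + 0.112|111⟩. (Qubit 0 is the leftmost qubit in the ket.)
-0.6623|000⟩ - 0.4246i|100⟩ + 0.112|110⟩ + 0.6071i|111⟩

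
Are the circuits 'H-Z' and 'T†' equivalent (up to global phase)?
No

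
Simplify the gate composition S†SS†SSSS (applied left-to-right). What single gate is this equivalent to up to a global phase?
S†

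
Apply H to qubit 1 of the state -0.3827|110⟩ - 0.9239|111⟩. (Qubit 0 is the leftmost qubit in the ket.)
-0.2706|100⟩ - 0.6533|101⟩ + 0.2706|110⟩ + 0.6533|111⟩

H on qubit 1 mixes each pair of kets that differ only in qubit 1: amplitudes (a, b) of (|…0…⟩, |…1…⟩) become ((a + b)/√2, (a − b)/√2). Kets absent from the input have amplitude 0.
(|100⟩, |110⟩): (a, b) = (0, -0.3827) → (-0.2706, 0.2706)
(|101⟩, |111⟩): (a, b) = (0, -0.9239) → (-0.6533, 0.6533)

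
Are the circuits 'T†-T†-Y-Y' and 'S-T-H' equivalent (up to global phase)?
No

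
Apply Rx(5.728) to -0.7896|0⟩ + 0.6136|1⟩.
(0.7594 - 0.1682i)|0⟩ + (-0.5901 + 0.2164i)|1⟩

Rx(5.728) = [[cos(θ/2), −i·sin(θ/2)], [−i·sin(θ/2), cos(θ/2)]]; θ = 5.728, cos(θ/2) ≈ -0.961718, sin(θ/2) ≈ 0.274041.
With a = amp(|0⟩) = -0.7896 and b = amp(|1⟩) = 0.6136:
new amp(|0⟩) = (-0.961718)·a + (-0.274041i)·b = (0.7594 - 0.1682i)
new amp(|1⟩) = (-0.274041i)·a + (-0.961718)·b = (-0.5901 + 0.2164i)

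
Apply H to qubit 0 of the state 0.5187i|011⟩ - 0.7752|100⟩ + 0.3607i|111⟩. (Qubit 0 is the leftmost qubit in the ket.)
-0.5481|000⟩ + 0.6218i|011⟩ + 0.5481|100⟩ + 0.1117i|111⟩

H on qubit 0 mixes each pair of kets that differ only in qubit 0: amplitudes (a, b) of (|…0…⟩, |…1…⟩) become ((a + b)/√2, (a − b)/√2). Kets absent from the input have amplitude 0.
(|000⟩, |100⟩): (a, b) = (0, -0.7752) → (-0.5481, 0.5481)
(|011⟩, |111⟩): (a, b) = (0.5187i, 0.3607i) → (0.6218i, 0.1117i)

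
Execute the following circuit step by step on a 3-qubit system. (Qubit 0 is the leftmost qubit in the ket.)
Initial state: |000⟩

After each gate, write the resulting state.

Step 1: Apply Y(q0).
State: i|100⟩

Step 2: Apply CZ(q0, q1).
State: i|100⟩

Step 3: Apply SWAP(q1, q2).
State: i|100⟩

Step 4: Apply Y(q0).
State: |000⟩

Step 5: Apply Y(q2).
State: i|001⟩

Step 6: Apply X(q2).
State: i|000⟩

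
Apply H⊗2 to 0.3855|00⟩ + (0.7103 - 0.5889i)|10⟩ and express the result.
(0.5479 - 0.2945i)|00⟩ + (0.5479 - 0.2945i)|01⟩ + (-0.1624 + 0.2945i)|10⟩ + (-0.1624 + 0.2945i)|11⟩

H⊗2 gives amp(|y⟩) = (1/2) Σ_x (−1)^(x·y) amp(|x⟩), where x·y is the number of positions in which both x and y have a 1.
|00⟩: (0.3855 + (0.7103 - 0.5889i))/2 = (0.5479 - 0.2945i)
|01⟩: (0.3855 + (0.7103 - 0.5889i))/2 = (0.5479 - 0.2945i)
|10⟩: (0.3855 - (0.7103 - 0.5889i))/2 = (-0.1624 + 0.2945i)
|11⟩: (0.3855 - (0.7103 - 0.5889i))/2 = (-0.1624 + 0.2945i)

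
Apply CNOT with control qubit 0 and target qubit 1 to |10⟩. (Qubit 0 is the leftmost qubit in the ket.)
|11⟩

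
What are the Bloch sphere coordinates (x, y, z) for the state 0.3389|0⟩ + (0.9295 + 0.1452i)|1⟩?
(0.63, 0.09842, -0.7702)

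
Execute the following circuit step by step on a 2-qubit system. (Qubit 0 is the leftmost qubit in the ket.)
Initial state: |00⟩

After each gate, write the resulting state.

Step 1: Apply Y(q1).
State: i|01⟩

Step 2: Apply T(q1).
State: (-1/√2 + (1/√2)i)|01⟩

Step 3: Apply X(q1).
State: (-1/√2 + (1/√2)i)|00⟩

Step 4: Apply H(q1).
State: (-1/2 + (1/2)i)|00⟩ + (-1/2 + (1/2)i)|01⟩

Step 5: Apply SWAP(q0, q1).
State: (-1/2 + (1/2)i)|00⟩ + (-1/2 + (1/2)i)|10⟩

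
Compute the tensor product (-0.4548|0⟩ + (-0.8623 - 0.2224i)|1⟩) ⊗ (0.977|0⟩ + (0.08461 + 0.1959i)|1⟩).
-0.4443|00⟩ + (-0.03848 - 0.0891i)|01⟩ + (-0.8425 - 0.2173i)|10⟩ + (-0.02939 - 0.1877i)|11⟩

amp(|b₁b₂…⟩) = product of the factor amplitudes for bits b₁, b₂, …; only kets whose every factor amplitude is nonzero survive.
|00⟩: (-0.4548)(0.977) = -0.4443
|01⟩: (-0.4548)(0.08461 + 0.1959i) = (-0.03848 - 0.0891i)
|10⟩: (-0.8623 - 0.2224i)(0.977) = (-0.8425 - 0.2173i)
|11⟩: (-0.8623 - 0.2224i)(0.08461 + 0.1959i) = (-0.02939 - 0.1877i)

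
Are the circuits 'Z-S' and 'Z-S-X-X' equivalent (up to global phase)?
Yes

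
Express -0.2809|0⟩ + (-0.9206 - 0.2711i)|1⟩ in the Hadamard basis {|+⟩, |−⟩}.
(-0.8496 - 0.1917i)|+⟩ + (0.4523 + 0.1917i)|−⟩

With |ψ⟩ = α|0⟩ + β|1⟩, the Hadamard-basis coefficients are ⟨+|ψ⟩ = (α + β)/√2 and ⟨−|ψ⟩ = (α − β)/√2.
Here α = -0.2809, β = (-0.9206 - 0.2711i): (α + β)/√2 = (-0.8496 - 0.1917i), (α − β)/√2 = (0.4523 + 0.1917i).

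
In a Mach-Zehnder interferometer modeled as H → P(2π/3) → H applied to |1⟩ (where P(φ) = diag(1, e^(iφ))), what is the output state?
(0.75 - 0.433i)|0⟩ + (0.25 + 0.433i)|1⟩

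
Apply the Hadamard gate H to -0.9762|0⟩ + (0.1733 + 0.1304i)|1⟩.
(-0.5677 + 0.09221i)|0⟩ + (-0.8128 - 0.09221i)|1⟩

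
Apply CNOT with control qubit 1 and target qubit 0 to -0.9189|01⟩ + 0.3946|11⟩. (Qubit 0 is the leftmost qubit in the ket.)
0.3946|01⟩ - 0.9189|11⟩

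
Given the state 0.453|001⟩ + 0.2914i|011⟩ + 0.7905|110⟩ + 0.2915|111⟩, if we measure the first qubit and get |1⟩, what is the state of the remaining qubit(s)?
0.9382|10⟩ + 0.346|11⟩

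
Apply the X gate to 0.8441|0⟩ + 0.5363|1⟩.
0.5363|0⟩ + 0.8441|1⟩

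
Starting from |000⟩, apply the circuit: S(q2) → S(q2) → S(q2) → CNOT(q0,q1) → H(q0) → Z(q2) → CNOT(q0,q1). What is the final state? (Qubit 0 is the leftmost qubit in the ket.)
1/√2|000⟩ + 1/√2|110⟩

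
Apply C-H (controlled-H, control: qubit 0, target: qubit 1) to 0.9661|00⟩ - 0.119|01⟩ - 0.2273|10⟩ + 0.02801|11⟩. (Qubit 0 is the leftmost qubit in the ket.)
0.9661|00⟩ - 0.119|01⟩ - 0.1409|10⟩ - 0.1805|11⟩

C-H leaves the control-|0⟩ kets |00⟩, |01⟩ unchanged and applies H to qubit 1 on the control-|1⟩ pair (|10⟩, |11⟩).
H = [[1/√2, 1/√2], [1/√2, -1/√2]].
With a = amp(|10⟩) = -0.2273 and b = amp(|11⟩) = 0.02801:
new amp(|10⟩) = (1/√2)·a + (1/√2)·b = -0.1409
new amp(|11⟩) = (1/√2)·a + (-1/√2)·b = -0.1805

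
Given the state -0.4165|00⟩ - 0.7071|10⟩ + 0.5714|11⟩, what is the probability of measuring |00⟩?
0.1735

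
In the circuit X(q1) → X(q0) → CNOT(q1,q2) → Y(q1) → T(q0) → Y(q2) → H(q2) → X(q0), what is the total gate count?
8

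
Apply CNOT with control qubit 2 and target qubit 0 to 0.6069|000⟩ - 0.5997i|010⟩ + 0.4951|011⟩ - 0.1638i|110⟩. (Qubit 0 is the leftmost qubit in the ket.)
0.6069|000⟩ - 0.5997i|010⟩ - 0.1638i|110⟩ + 0.4951|111⟩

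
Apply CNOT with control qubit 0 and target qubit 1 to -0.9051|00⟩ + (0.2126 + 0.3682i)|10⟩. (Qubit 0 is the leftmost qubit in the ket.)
-0.9051|00⟩ + (0.2126 + 0.3682i)|11⟩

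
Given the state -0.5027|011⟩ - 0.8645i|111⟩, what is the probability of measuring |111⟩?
0.7474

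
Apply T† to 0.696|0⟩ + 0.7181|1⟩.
0.696|0⟩ + (0.5078 - 0.5078i)|1⟩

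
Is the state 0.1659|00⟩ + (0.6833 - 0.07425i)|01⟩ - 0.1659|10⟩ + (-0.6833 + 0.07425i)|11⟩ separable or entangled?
Separable

Writing the state as a|00⟩ + b|01⟩ + c|10⟩ + d|11⟩, it is a product state iff ad − bc = 0.
Here (a, b, c, d) = (0.1659, (0.6833 - 0.07425i), -0.1659, (-0.6833 + 0.07425i)): ad − bc = (0.1659)(-0.6833 + 0.07425i) − (0.6833 - 0.07425i)(-0.1659) = 0, so the state is separable.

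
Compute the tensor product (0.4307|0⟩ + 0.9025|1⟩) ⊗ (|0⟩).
0.4307|00⟩ + 0.9025|10⟩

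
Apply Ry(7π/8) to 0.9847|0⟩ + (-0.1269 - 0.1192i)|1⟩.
(0.3166 + 0.1169i)|0⟩ + (0.941 - 0.02325i)|1⟩

Ry(7π/8) = [[cos(θ/2), −sin(θ/2)], [sin(θ/2), cos(θ/2)]]; θ = 7π/8, cos(θ/2) ≈ 0.19509, sin(θ/2) ≈ 0.980785.
With a = amp(|0⟩) = 0.9847 and b = amp(|1⟩) = (-0.1269 - 0.1192i):
new amp(|0⟩) = (0.19509)·a + (-0.980785)·b = (0.3166 + 0.1169i)
new amp(|1⟩) = (0.980785)·a + (0.19509)·b = (0.941 - 0.02325i)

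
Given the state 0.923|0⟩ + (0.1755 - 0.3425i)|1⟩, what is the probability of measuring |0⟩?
0.8519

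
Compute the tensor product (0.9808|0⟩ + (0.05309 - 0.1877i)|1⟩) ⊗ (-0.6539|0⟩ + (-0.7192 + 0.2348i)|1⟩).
-0.6413|00⟩ + (-0.7054 + 0.2303i)|01⟩ + (-0.03472 + 0.1227i)|10⟩ + (0.00589 + 0.1475i)|11⟩

amp(|b₁b₂…⟩) = product of the factor amplitudes for bits b₁, b₂, …; only kets whose every factor amplitude is nonzero survive.
|00⟩: (0.9808)(-0.6539) = -0.6413
|01⟩: (0.9808)(-0.7192 + 0.2348i) = (-0.7054 + 0.2303i)
|10⟩: (0.05309 - 0.1877i)(-0.6539) = (-0.03472 + 0.1227i)
|11⟩: (0.05309 - 0.1877i)(-0.7192 + 0.2348i) = (0.00589 + 0.1475i)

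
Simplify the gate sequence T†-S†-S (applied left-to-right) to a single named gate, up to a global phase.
T†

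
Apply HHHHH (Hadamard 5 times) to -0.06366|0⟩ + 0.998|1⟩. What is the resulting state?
0.6607|0⟩ - 0.7507|1⟩

H² = I, so H^5 = H: a single Hadamard. With (a, b) = (-0.06366, 0.998), H gives ((a + b)/√2, (a − b)/√2) = (0.6607, -0.7507).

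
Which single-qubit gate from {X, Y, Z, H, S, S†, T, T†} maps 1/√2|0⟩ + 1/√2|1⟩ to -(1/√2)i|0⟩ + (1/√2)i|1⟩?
Y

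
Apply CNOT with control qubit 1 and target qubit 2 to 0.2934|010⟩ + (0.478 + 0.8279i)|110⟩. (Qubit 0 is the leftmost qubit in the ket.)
0.2934|011⟩ + (0.478 + 0.8279i)|111⟩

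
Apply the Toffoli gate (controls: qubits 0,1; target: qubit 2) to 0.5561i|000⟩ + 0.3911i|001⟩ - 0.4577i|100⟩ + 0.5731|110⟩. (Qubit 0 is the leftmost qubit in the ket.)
0.5561i|000⟩ + 0.3911i|001⟩ - 0.4577i|100⟩ + 0.5731|111⟩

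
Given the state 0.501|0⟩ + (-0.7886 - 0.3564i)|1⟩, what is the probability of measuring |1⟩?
0.7489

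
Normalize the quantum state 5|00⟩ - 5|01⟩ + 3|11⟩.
0.6509|00⟩ - 0.6509|01⟩ + 0.3906|11⟩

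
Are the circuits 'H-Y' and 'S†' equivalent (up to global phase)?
No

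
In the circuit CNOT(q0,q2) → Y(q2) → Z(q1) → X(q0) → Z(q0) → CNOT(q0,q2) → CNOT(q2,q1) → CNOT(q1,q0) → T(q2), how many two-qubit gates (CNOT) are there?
4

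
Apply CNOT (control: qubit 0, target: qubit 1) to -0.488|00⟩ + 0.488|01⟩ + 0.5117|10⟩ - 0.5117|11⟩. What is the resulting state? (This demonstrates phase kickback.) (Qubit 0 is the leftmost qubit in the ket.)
-0.488|00⟩ + 0.488|01⟩ - 0.5117|10⟩ + 0.5117|11⟩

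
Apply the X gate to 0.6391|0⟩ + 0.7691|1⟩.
0.7691|0⟩ + 0.6391|1⟩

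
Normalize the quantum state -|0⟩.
-|0⟩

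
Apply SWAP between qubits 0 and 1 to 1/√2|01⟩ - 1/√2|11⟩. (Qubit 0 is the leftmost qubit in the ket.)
1/√2|10⟩ - 1/√2|11⟩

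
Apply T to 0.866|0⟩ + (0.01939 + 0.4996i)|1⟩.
0.866|0⟩ + (-0.3396 + 0.367i)|1⟩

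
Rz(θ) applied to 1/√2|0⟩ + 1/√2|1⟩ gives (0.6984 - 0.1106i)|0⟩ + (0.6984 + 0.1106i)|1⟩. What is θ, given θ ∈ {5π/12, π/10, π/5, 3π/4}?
π/10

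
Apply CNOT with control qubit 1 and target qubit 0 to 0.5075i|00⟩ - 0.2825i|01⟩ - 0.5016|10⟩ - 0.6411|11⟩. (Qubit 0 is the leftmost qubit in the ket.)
0.5075i|00⟩ - 0.6411|01⟩ - 0.5016|10⟩ - 0.2825i|11⟩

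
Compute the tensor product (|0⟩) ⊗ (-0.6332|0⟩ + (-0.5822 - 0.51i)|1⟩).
-0.6332|00⟩ + (-0.5822 - 0.51i)|01⟩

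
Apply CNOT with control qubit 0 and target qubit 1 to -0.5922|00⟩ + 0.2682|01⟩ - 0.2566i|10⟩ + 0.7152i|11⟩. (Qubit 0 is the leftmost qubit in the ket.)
-0.5922|00⟩ + 0.2682|01⟩ + 0.7152i|10⟩ - 0.2566i|11⟩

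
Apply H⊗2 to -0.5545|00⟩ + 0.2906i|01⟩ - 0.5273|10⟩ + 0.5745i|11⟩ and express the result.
(-0.5409 + 0.4326i)|00⟩ + (-0.5409 - 0.4326i)|01⟩ + (-0.0136 - 0.142i)|10⟩ + (-0.0136 + 0.142i)|11⟩

H⊗2 gives amp(|y⟩) = (1/2) Σ_x (−1)^(x·y) amp(|x⟩), where x·y is the number of positions in which both x and y have a 1.
|00⟩: (-0.5545 + 0.2906i - 0.5273 + 0.5745i)/2 = (-0.5409 + 0.4326i)
|01⟩: (-0.5545 - 0.2906i - 0.5273 - 0.5745i)/2 = (-0.5409 - 0.4326i)
|10⟩: (-0.5545 + 0.2906i + 0.5273 - 0.5745i)/2 = (-0.0136 - 0.142i)
|11⟩: (-0.5545 - 0.2906i + 0.5273 + 0.5745i)/2 = (-0.0136 + 0.142i)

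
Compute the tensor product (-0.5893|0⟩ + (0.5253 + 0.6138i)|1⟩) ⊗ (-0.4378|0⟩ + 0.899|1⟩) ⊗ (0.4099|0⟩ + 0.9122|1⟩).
0.1058|000⟩ + 0.2353|001⟩ - 0.2172|010⟩ - 0.4833|011⟩ + (-0.09427 - 0.1101i)|100⟩ + (-0.2098 - 0.2451i)|101⟩ + (0.1936 + 0.2262i)|110⟩ + (0.4308 + 0.5034i)|111⟩

amp(|b₁b₂…⟩) = product of the factor amplitudes for bits b₁, b₂, …; only kets whose every factor amplitude is nonzero survive.
|000⟩: (-0.5893)(-0.4378)(0.4099) = 0.1058
|001⟩: (-0.5893)(-0.4378)(0.9122) = 0.2353
|010⟩: (-0.5893)(0.899)(0.4099) = -0.2172
|011⟩: (-0.5893)(0.899)(0.9122) = -0.4833
|100⟩: (0.5253 + 0.6138i)(-0.4378)(0.4099) = (-0.09427 - 0.1101i)
|101⟩: (0.5253 + 0.6138i)(-0.4378)(0.9122) = (-0.2098 - 0.2451i)
|110⟩: (0.5253 + 0.6138i)(0.899)(0.4099) = (0.1936 + 0.2262i)
|111⟩: (0.5253 + 0.6138i)(0.899)(0.9122) = (0.4308 + 0.5034i)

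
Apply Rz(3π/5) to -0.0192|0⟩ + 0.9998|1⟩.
(-0.01129 + 0.01553i)|0⟩ + (0.5877 + 0.8089i)|1⟩

Rz(3π/5) = [[e^(−iθ/2), 0], [0, e^(iθ/2)]] with e^(±iθ/2) = cos(θ/2) ± i·sin(θ/2); θ = 3π/5, cos(θ/2) ≈ 0.587785, sin(θ/2) ≈ 0.809017.
With a = amp(|0⟩) = -0.0192 and b = amp(|1⟩) = 0.9998:
new amp(|0⟩) = (0.587785 - 0.809017i)·a = (-0.01129 + 0.01553i)
new amp(|1⟩) = (0.587785 + 0.809017i)·b = (0.5877 + 0.8089i)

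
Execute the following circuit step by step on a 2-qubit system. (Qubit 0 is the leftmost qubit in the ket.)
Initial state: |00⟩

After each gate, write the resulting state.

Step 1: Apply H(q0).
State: 1/√2|00⟩ + 1/√2|10⟩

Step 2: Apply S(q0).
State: 1/√2|00⟩ + (1/√2)i|10⟩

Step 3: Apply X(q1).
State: 1/√2|01⟩ + (1/√2)i|11⟩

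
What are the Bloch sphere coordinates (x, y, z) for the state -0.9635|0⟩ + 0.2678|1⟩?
(-0.5161, 0, 0.8566)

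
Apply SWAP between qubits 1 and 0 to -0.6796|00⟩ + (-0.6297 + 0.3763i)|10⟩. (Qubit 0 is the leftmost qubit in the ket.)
-0.6796|00⟩ + (-0.6297 + 0.3763i)|01⟩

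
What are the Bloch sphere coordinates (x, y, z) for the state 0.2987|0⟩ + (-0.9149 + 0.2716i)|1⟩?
(-0.5466, 0.1623, -0.8216)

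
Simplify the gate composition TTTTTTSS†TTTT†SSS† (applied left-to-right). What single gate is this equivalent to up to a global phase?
S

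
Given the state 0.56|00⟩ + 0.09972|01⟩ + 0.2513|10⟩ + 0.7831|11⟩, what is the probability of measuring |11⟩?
0.6132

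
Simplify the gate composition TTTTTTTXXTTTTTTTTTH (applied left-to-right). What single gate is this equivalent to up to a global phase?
H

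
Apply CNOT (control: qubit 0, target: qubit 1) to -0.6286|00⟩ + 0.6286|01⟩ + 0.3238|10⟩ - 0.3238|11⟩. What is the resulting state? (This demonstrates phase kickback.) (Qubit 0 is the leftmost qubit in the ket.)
-0.6286|00⟩ + 0.6286|01⟩ - 0.3238|10⟩ + 0.3238|11⟩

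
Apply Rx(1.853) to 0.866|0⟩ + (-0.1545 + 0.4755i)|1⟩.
(0.9003 + 0.1235i)|0⟩ + (-0.0928 - 0.4068i)|1⟩

Rx(1.853) = [[cos(θ/2), −i·sin(θ/2)], [−i·sin(θ/2), cos(θ/2)]]; θ = 1.853, cos(θ/2) ≈ 0.600636, sin(θ/2) ≈ 0.799523.
With a = amp(|0⟩) = 0.866 and b = amp(|1⟩) = (-0.1545 + 0.4755i):
new amp(|0⟩) = (0.600636)·a + (-0.799523i)·b = (0.9003 + 0.1235i)
new amp(|1⟩) = (-0.799523i)·a + (0.600636)·b = (-0.0928 - 0.4068i)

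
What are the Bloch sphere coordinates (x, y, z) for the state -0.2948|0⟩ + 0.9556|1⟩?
(-0.5634, 0, -0.8263)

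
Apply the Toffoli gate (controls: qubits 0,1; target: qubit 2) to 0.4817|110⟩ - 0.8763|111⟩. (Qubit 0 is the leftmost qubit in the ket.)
-0.8763|110⟩ + 0.4817|111⟩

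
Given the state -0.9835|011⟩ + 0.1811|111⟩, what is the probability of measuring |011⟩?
0.9673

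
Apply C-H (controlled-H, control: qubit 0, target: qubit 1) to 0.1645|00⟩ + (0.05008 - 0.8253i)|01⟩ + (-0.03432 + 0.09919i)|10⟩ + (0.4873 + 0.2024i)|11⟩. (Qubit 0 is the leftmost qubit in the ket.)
0.1645|00⟩ + (0.05008 - 0.8253i)|01⟩ + (0.3203 + 0.2133i)|10⟩ + (-0.3688 - 0.07298i)|11⟩

C-H leaves the control-|0⟩ kets |00⟩, |01⟩ unchanged and applies H to qubit 1 on the control-|1⟩ pair (|10⟩, |11⟩).
H = [[1/√2, 1/√2], [1/√2, -1/√2]].
With a = amp(|10⟩) = (-0.03432 + 0.09919i) and b = amp(|11⟩) = (0.4873 + 0.2024i):
new amp(|10⟩) = (1/√2)·a + (1/√2)·b = (0.3203 + 0.2133i)
new amp(|11⟩) = (1/√2)·a + (-1/√2)·b = (-0.3688 - 0.07298i)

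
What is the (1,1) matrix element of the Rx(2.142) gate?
0.4792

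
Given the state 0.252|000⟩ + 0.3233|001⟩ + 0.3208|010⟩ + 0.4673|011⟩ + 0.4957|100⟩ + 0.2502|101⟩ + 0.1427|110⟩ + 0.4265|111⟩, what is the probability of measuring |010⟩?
0.1029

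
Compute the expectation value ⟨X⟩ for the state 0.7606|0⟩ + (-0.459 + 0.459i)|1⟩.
-0.6982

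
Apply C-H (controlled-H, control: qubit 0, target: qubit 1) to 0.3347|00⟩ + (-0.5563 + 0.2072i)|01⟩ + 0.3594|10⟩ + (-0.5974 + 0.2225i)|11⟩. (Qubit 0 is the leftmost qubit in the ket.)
0.3347|00⟩ + (-0.5563 + 0.2072i)|01⟩ + (-0.1683 + 0.1573i)|10⟩ + (0.6766 - 0.1573i)|11⟩

C-H leaves the control-|0⟩ kets |00⟩, |01⟩ unchanged and applies H to qubit 1 on the control-|1⟩ pair (|10⟩, |11⟩).
H = [[1/√2, 1/√2], [1/√2, -1/√2]].
With a = amp(|10⟩) = 0.3594 and b = amp(|11⟩) = (-0.5974 + 0.2225i):
new amp(|10⟩) = (1/√2)·a + (1/√2)·b = (-0.1683 + 0.1573i)
new amp(|11⟩) = (1/√2)·a + (-1/√2)·b = (0.6766 - 0.1573i)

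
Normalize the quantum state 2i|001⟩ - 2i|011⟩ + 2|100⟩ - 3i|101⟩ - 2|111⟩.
0.4i|001⟩ - 0.4i|011⟩ + 0.4|100⟩ - 0.6i|101⟩ - 0.4|111⟩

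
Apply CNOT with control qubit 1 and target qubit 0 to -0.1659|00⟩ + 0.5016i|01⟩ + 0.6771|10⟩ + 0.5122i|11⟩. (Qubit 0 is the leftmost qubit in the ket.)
-0.1659|00⟩ + 0.5122i|01⟩ + 0.6771|10⟩ + 0.5016i|11⟩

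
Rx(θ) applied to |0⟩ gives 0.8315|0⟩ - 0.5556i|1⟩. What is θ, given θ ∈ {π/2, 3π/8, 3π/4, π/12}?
3π/8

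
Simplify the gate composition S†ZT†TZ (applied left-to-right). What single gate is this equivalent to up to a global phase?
S†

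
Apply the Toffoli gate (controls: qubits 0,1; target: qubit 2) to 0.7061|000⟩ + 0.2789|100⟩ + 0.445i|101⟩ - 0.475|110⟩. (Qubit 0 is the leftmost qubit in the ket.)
0.7061|000⟩ + 0.2789|100⟩ + 0.445i|101⟩ - 0.475|111⟩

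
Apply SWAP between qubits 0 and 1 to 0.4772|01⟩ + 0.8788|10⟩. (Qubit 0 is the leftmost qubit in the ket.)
0.8788|01⟩ + 0.4772|10⟩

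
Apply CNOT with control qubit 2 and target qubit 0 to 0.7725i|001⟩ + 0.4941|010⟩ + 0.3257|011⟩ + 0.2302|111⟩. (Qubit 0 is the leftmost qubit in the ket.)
0.4941|010⟩ + 0.2302|011⟩ + 0.7725i|101⟩ + 0.3257|111⟩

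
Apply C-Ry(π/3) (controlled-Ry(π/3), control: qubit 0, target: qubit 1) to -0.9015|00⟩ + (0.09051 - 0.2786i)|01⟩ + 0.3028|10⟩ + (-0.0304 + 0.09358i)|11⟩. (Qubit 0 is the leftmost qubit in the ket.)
-0.9015|00⟩ + (0.09051 - 0.2786i)|01⟩ + (0.2774 - 0.04679i)|10⟩ + (0.1251 + 0.08104i)|11⟩

C-Ry(π/3) leaves the control-|0⟩ kets |00⟩, |01⟩ unchanged and applies Ry(π/3) to qubit 1 on the control-|1⟩ pair (|10⟩, |11⟩).
Ry(π/3) = [[cos(θ/2), −sin(θ/2)], [sin(θ/2), cos(θ/2)]]; θ = π/3, cos(θ/2) ≈ 0.866025, sin(θ/2) ≈ 0.5.
With a = amp(|10⟩) = 0.3028 and b = amp(|11⟩) = (-0.0304 + 0.09358i):
new amp(|10⟩) = (0.866025)·a + (-0.5)·b = (0.2774 - 0.04679i)
new amp(|11⟩) = (0.5)·a + (0.866025)·b = (0.1251 + 0.08104i)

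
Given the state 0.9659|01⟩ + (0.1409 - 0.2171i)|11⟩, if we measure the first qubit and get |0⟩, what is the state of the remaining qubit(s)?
|1⟩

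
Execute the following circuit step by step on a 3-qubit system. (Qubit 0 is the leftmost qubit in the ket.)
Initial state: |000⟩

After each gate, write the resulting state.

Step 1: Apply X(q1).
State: |010⟩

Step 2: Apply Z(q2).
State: |010⟩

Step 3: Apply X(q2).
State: |011⟩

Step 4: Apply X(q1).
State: |001⟩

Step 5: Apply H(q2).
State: 1/√2|000⟩ - 1/√2|001⟩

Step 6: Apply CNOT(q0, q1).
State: 1/√2|000⟩ - 1/√2|001⟩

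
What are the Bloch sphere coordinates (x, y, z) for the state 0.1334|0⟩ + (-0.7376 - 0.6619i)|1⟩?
(-0.1968, -0.1766, -0.9644)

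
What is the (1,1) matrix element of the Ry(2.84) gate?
0.1502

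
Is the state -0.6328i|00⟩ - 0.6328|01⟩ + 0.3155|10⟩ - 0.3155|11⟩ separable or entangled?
Entangled

Writing the state as a|00⟩ + b|01⟩ + c|10⟩ + d|11⟩, it is a product state iff ad − bc = 0.
Here (a, b, c, d) = (-0.6328i, -0.6328, 0.3155, -0.3155): ad − bc = (-0.6328i)(-0.3155) − (-0.6328)(0.3155) = (0.1996 + 0.1996i) ≠ 0, so the state is entangled.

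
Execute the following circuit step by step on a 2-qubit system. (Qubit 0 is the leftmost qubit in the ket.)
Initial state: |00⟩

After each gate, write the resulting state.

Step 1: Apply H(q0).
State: 1/√2|00⟩ + 1/√2|10⟩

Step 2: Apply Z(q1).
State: 1/√2|00⟩ + 1/√2|10⟩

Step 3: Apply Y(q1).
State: (1/√2)i|01⟩ + (1/√2)i|11⟩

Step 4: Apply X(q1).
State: (1/√2)i|00⟩ + (1/√2)i|10⟩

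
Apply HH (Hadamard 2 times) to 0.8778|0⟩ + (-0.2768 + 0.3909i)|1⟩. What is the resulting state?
0.8778|0⟩ + (-0.2768 + 0.3909i)|1⟩

H² = I, so an even number of Hadamards cancels: H^2 = I and the state is unchanged.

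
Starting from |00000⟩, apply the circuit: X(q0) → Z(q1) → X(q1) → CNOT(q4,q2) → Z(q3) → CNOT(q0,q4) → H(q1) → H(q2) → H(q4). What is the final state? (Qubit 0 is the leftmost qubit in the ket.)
1/√8|10000⟩ - 1/√8|10001⟩ + 1/√8|10100⟩ - 1/√8|10101⟩ - 1/√8|11000⟩ + 1/√8|11001⟩ - 1/√8|11100⟩ + 1/√8|11101⟩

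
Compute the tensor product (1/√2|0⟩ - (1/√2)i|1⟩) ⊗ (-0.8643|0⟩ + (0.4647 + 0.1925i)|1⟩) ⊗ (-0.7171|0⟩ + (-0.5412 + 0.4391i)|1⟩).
0.4383|000⟩ + (0.3308 - 0.2684i)|001⟩ + (-0.2356 - 0.09761i)|010⟩ + (-0.2376 + 0.07062i)|011⟩ - 0.4383i|100⟩ + (-0.2684 - 0.3308i)|101⟩ + (-0.09761 + 0.2356i)|110⟩ + (0.07062 + 0.2376i)|111⟩

amp(|b₁b₂…⟩) = product of the factor amplitudes for bits b₁, b₂, …; only kets whose every factor amplitude is nonzero survive.
|000⟩: (1/√2)(-0.8643)(-0.7171) = 0.4383
|001⟩: (1/√2)(-0.8643)(-0.5412 + 0.4391i) = (0.3308 - 0.2684i)
|010⟩: (1/√2)(0.4647 + 0.1925i)(-0.7171) = (-0.2356 - 0.09761i)
|011⟩: (1/√2)(0.4647 + 0.1925i)(-0.5412 + 0.4391i) = (-0.2376 + 0.07062i)
|100⟩: (-(1/√2)i)(-0.8643)(-0.7171) = -0.4383i
|101⟩: (-(1/√2)i)(-0.8643)(-0.5412 + 0.4391i) = (-0.2684 - 0.3308i)
|110⟩: (-(1/√2)i)(0.4647 + 0.1925i)(-0.7171) = (-0.09761 + 0.2356i)
|111⟩: (-(1/√2)i)(0.4647 + 0.1925i)(-0.5412 + 0.4391i) = (0.07062 + 0.2376i)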